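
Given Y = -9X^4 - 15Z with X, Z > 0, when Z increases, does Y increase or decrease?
Y decreases

Taking the partial derivative:
∂Y/∂Z = -15

∂Y/∂Z = -15 < 0 (assuming positive values)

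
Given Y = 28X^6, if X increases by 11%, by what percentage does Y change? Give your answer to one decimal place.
87.0%

For Y = 28X^6:
If X → X(1 + 0.11)
Then Y → Y · (1 + 0.11)^6
     ≈ Y · 1.8704

Percentage change = ((1 + 0.11)^6 − 1) × 100% ≈ 87.0%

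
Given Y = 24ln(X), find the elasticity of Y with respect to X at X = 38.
Elasticity = 1/ln(38) ≈ 0.2749

Elasticity = (dY/dX) · (X/Y)

dY/dX = 24/X
At X = 38: dY/dX = 12/19, Y = 24·ln(38)

Elasticity = (12/19) · (38 / (24·ln(38))) = 1/ln(38) ≈ 0.2749

Interpretation: for a small percentage change in X, the percentage change in Y is approximately 0.27 times as large.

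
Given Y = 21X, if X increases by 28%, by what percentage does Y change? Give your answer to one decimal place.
28.0%

For Y = 21X:
If X → X(1 + 0.28)
Then Y → Y · (1 + 0.28)^1
     = Y · 1.2800

Percentage change = ((1 + 0.28)^1 − 1) × 100% = 28.0%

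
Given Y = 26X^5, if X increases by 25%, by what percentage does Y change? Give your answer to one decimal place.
205.2%

For Y = 26X^5:
If X → X(1 + 0.25)
Then Y → Y · (1 + 0.25)^5
     ≈ Y · 3.0518

Percentage change = ((1 + 0.25)^5 − 1) × 100% ≈ 205.2%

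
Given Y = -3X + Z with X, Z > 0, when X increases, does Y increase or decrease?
Y decreases

Taking the partial derivative:
∂Y/∂X = -3

∂Y/∂X = -3 < 0 (assuming positive values)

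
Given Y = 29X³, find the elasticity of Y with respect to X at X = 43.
Elasticity = 3

Elasticity = (dY/dX) · (X/Y)

dY/dX = 87·X²
At X = 43: dY/dX = 160863, Y = 2305703

Elasticity = 160863 · (43 / 2305703) = 3

Interpretation: for a small percentage change in X, the percentage change in Y is approximately 3.00 times as large.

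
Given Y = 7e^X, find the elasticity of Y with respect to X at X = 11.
Elasticity = 11

Elasticity = (dY/dX) · (X/Y)

dY/dX = 7·e^X
At X = 11: dY/dX = 7·e^11, Y = 7·e^11

Elasticity = (7·e^11) · (11 / (7·e^11)) = 11

Interpretation: for a small percentage change in X, the percentage change in Y is approximately 11.00 times as large.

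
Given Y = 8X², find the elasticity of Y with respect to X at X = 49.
Elasticity = 2

Elasticity = (dY/dX) · (X/Y)

dY/dX = 16·X
At X = 49: dY/dX = 784, Y = 19208

Elasticity = 784 · (49 / 19208) = 2

Interpretation: for a small percentage change in X, the percentage change in Y is approximately 2.00 times as large.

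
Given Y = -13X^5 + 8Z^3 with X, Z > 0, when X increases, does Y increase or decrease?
Y decreases

Taking the partial derivative:
∂Y/∂X = -65X^4

∂Y/∂X = -65X^4 < 0 (assuming positive values)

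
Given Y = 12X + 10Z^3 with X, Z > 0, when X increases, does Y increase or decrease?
Y increases

Taking the partial derivative:
∂Y/∂X = 12

∂Y/∂X = 12 > 0 (assuming positive values)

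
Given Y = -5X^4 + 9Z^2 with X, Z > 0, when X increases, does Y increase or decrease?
Y decreases

Taking the partial derivative:
∂Y/∂X = -20X^3

∂Y/∂X = -20X^3 < 0 (assuming positive values)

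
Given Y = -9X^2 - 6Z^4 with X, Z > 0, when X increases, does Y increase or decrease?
Y decreases

Taking the partial derivative:
∂Y/∂X = -18X

∂Y/∂X = -18X < 0 (assuming positive values)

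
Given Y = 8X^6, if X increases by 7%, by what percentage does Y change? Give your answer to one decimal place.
50.1%

For Y = 8X^6:
If X → X(1 + 0.07)
Then Y → Y · (1 + 0.07)^6
     ≈ Y · 1.5007

Percentage change = ((1 + 0.07)^6 − 1) × 100% ≈ 50.1%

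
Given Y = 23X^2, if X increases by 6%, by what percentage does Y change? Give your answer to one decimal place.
12.4%

For Y = 23X^2:
If X → X(1 + 0.06)
Then Y → Y · (1 + 0.06)^2
     = Y · 1.1236

Percentage change = ((1 + 0.06)^2 − 1) × 100% ≈ 12.4%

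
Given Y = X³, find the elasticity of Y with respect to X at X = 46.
Elasticity = 3

Elasticity = (dY/dX) · (X/Y)

dY/dX = 3·X²
At X = 46: dY/dX = 6348, Y = 97336

Elasticity = 6348 · (46 / 97336) = 3

Interpretation: for a small percentage change in X, the percentage change in Y is approximately 3.00 times as large.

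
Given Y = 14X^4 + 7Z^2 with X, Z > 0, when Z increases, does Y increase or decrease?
Y increases

Taking the partial derivative:
∂Y/∂Z = 14Z

∂Y/∂Z = 14Z > 0 (assuming positive values)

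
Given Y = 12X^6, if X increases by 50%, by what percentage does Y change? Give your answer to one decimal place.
1039.1%

For Y = 12X^6:
If X → X(1 + 0.5)
Then Y → Y · (1 + 0.5)^6
     ≈ Y · 11.3906

Percentage change = ((1 + 0.5)^6 − 1) × 100% ≈ 1039.1%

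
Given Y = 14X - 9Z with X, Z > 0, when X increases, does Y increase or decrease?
Y increases

Taking the partial derivative:
∂Y/∂X = 14

∂Y/∂X = 14 > 0 (assuming positive values)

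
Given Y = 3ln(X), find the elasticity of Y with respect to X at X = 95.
Elasticity = 1/ln(95) ≈ 0.2196

Elasticity = (dY/dX) · (X/Y)

dY/dX = 3/X
At X = 95: dY/dX = 3/95, Y = 3·ln(95)

Elasticity = (3/95) · (95 / (3·ln(95))) = 1/ln(95) ≈ 0.2196

Interpretation: for a small percentage change in X, the percentage change in Y is approximately 0.22 times as large.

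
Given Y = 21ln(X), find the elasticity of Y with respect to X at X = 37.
Elasticity = 1/ln(37) ≈ 0.2769

Elasticity = (dY/dX) · (X/Y)

dY/dX = 21/X
At X = 37: dY/dX = 21/37, Y = 21·ln(37)

Elasticity = (21/37) · (37 / (21·ln(37))) = 1/ln(37) ≈ 0.2769

Interpretation: for a small percentage change in X, the percentage change in Y is approximately 0.28 times as large.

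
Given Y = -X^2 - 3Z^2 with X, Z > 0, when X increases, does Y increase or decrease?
Y decreases

Taking the partial derivative:
∂Y/∂X = -2X

∂Y/∂X = -2X < 0 (assuming positive values)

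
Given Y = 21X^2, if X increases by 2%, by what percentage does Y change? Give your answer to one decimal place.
4.0%

For Y = 21X^2:
If X → X(1 + 0.02)
Then Y → Y · (1 + 0.02)^2
     = Y · 1.0404

Percentage change = ((1 + 0.02)^2 − 1) × 100% ≈ 4.0%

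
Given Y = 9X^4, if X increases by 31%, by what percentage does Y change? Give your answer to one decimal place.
194.5%

For Y = 9X^4:
If X → X(1 + 0.31)
Then Y → Y · (1 + 0.31)^4
     ≈ Y · 2.9450

Percentage change = ((1 + 0.31)^4 − 1) × 100% ≈ 194.5%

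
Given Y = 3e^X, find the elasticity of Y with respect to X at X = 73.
Elasticity = 73

Elasticity = (dY/dX) · (X/Y)

dY/dX = 3·e^X
At X = 73: dY/dX = 3·e^73, Y = 3·e^73

Elasticity = (3·e^73) · (73 / (3·e^73)) = 73

Interpretation: for a small percentage change in X, the percentage change in Y is approximately 73.00 times as large.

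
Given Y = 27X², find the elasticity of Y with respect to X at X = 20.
Elasticity = 2

Elasticity = (dY/dX) · (X/Y)

dY/dX = 54·X
At X = 20: dY/dX = 1080, Y = 10800

Elasticity = 1080 · (20 / 10800) = 2

Interpretation: for a small percentage change in X, the percentage change in Y is approximately 2.00 times as large.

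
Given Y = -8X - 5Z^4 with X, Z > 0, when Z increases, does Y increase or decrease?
Y decreases

Taking the partial derivative:
∂Y/∂Z = -20Z^3

∂Y/∂Z = -20Z^3 < 0 (assuming positive values)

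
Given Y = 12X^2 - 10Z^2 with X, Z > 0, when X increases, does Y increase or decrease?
Y increases

Taking the partial derivative:
∂Y/∂X = 24X

∂Y/∂X = 24X > 0 (assuming positive values)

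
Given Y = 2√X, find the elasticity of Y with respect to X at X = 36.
Elasticity = 1/2

Elasticity = (dY/dX) · (X/Y)

dY/dX = 1/√X
At X = 36: dY/dX = 1/6, Y = 12

Elasticity = (1/6) · (36 / 12) = 1/2

Interpretation: for a small percentage change in X, the percentage change in Y is approximately 0.50 times as large.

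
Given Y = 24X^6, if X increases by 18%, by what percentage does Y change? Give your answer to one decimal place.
170.0%

For Y = 24X^6:
If X → X(1 + 0.18)
Then Y → Y · (1 + 0.18)^6
     ≈ Y · 2.6996

Percentage change = ((1 + 0.18)^6 − 1) × 100% ≈ 170.0%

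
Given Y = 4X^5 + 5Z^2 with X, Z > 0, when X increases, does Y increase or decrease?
Y increases

Taking the partial derivative:
∂Y/∂X = 20X^4

∂Y/∂X = 20X^4 > 0 (assuming positive values)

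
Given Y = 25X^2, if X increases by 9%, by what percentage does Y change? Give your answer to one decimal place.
18.8%

For Y = 25X^2:
If X → X(1 + 0.09)
Then Y → Y · (1 + 0.09)^2
     = Y · 1.1881

Percentage change = ((1 + 0.09)^2 − 1) × 100% ≈ 18.8%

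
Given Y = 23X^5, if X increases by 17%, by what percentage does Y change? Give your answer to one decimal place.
119.2%

For Y = 23X^5:
If X → X(1 + 0.17)
Then Y → Y · (1 + 0.17)^5
     ≈ Y · 2.1924

Percentage change = ((1 + 0.17)^5 − 1) × 100% ≈ 119.2%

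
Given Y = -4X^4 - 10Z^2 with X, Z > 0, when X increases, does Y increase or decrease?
Y decreases

Taking the partial derivative:
∂Y/∂X = -16X^3

∂Y/∂X = -16X^3 < 0 (assuming positive values)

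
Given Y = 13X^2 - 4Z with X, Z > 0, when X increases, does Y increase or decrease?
Y increases

Taking the partial derivative:
∂Y/∂X = 26X

∂Y/∂X = 26X > 0 (assuming positive values)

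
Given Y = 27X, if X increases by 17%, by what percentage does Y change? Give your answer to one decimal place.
17.0%

For Y = 27X:
If X → X(1 + 0.17)
Then Y → Y · (1 + 0.17)^1
     = Y · 1.1700

Percentage change = ((1 + 0.17)^1 − 1) × 100% = 17.0%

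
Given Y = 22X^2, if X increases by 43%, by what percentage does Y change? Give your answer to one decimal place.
104.5%

For Y = 22X^2:
If X → X(1 + 0.43)
Then Y → Y · (1 + 0.43)^2
     = Y · 2.0449

Percentage change = ((1 + 0.43)^2 − 1) × 100% ≈ 104.5%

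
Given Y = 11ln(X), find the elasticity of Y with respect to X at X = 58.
Elasticity = 1/ln(58) ≈ 0.2463

Elasticity = (dY/dX) · (X/Y)

dY/dX = 11/X
At X = 58: dY/dX = 11/58, Y = 11·ln(58)

Elasticity = (11/58) · (58 / (11·ln(58))) = 1/ln(58) ≈ 0.2463

Interpretation: for a small percentage change in X, the percentage change in Y is approximately 0.25 times as large.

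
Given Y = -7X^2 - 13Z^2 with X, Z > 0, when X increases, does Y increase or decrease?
Y decreases

Taking the partial derivative:
∂Y/∂X = -14X

∂Y/∂X = -14X < 0 (assuming positive values)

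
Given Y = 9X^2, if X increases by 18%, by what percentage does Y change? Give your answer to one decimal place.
39.2%

For Y = 9X^2:
If X → X(1 + 0.18)
Then Y → Y · (1 + 0.18)^2
     = Y · 1.3924

Percentage change = ((1 + 0.18)^2 − 1) × 100% ≈ 39.2%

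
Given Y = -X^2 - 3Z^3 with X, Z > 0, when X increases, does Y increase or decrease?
Y decreases

Taking the partial derivative:
∂Y/∂X = -2X

∂Y/∂X = -2X < 0 (assuming positive values)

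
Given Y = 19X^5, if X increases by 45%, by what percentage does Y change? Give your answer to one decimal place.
541.0%

For Y = 19X^5:
If X → X(1 + 0.45)
Then Y → Y · (1 + 0.45)^5
     ≈ Y · 6.4097

Percentage change = ((1 + 0.45)^5 − 1) × 100% ≈ 541.0%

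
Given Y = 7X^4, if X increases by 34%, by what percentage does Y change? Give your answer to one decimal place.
222.4%

For Y = 7X^4:
If X → X(1 + 0.34)
Then Y → Y · (1 + 0.34)^4
     ≈ Y · 3.2242

Percentage change = ((1 + 0.34)^4 − 1) × 100% ≈ 222.4%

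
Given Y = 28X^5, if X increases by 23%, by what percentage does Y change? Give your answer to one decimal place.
181.5%

For Y = 28X^5:
If X → X(1 + 0.23)
Then Y → Y · (1 + 0.23)^5
     ≈ Y · 2.8153

Percentage change = ((1 + 0.23)^5 − 1) × 100% ≈ 181.5%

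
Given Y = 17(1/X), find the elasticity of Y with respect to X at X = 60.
Elasticity = -1

Elasticity = (dY/dX) · (X/Y)

dY/dX = -17/X²
At X = 60: dY/dX = -17/3600, Y = 17/60

Elasticity = (-17/3600) · (60 / (17/60)) = -1

Interpretation: for a small percentage change in X, the percentage change in Y is approximately -1.00 times as large.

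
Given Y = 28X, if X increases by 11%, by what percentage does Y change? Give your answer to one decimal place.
11.0%

For Y = 28X:
If X → X(1 + 0.11)
Then Y → Y · (1 + 0.11)^1
     = Y · 1.1100

Percentage change = ((1 + 0.11)^1 − 1) × 100% = 11.0%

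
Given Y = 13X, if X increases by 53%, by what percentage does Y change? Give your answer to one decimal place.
53.0%

For Y = 13X:
If X → X(1 + 0.53)
Then Y → Y · (1 + 0.53)^1
     = Y · 1.5300

Percentage change = ((1 + 0.53)^1 − 1) × 100% = 53.0%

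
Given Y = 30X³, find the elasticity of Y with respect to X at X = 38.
Elasticity = 3

Elasticity = (dY/dX) · (X/Y)

dY/dX = 90·X²
At X = 38: dY/dX = 129960, Y = 1646160

Elasticity = 129960 · (38 / 1646160) = 3

Interpretation: for a small percentage change in X, the percentage change in Y is approximately 3.00 times as large.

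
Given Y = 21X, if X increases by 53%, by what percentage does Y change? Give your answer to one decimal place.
53.0%

For Y = 21X:
If X → X(1 + 0.53)
Then Y → Y · (1 + 0.53)^1
     = Y · 1.5300

Percentage change = ((1 + 0.53)^1 − 1) × 100% = 53.0%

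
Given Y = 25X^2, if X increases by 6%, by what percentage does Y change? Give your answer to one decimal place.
12.4%

For Y = 25X^2:
If X → X(1 + 0.06)
Then Y → Y · (1 + 0.06)^2
     = Y · 1.1236

Percentage change = ((1 + 0.06)^2 − 1) × 100% ≈ 12.4%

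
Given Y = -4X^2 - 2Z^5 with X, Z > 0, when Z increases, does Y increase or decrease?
Y decreases

Taking the partial derivative:
∂Y/∂Z = -10Z^4

∂Y/∂Z = -10Z^4 < 0 (assuming positive values)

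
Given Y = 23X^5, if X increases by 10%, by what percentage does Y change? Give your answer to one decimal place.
61.1%

For Y = 23X^5:
If X → X(1 + 0.1)
Then Y → Y · (1 + 0.1)^5
     ≈ Y · 1.6105

Percentage change = ((1 + 0.1)^5 − 1) × 100% ≈ 61.1%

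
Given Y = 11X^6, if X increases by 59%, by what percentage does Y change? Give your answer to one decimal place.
1515.8%

For Y = 11X^6:
If X → X(1 + 0.59)
Then Y → Y · (1 + 0.59)^6
     ≈ Y · 16.1578

Percentage change = ((1 + 0.59)^6 − 1) × 100% ≈ 1515.8%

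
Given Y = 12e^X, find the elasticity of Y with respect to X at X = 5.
Elasticity = 5

Elasticity = (dY/dX) · (X/Y)

dY/dX = 12·e^X
At X = 5: dY/dX = 12·e^5, Y = 12·e^5

Elasticity = (12·e^5) · (5 / (12·e^5)) = 5

Interpretation: for a small percentage change in X, the percentage change in Y is approximately 5.00 times as large.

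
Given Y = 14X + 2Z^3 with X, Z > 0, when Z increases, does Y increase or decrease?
Y increases

Taking the partial derivative:
∂Y/∂Z = 6Z^2

∂Y/∂Z = 6Z^2 > 0 (assuming positive values)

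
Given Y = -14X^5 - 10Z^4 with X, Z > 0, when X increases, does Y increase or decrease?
Y decreases

Taking the partial derivative:
∂Y/∂X = -70X^4

∂Y/∂X = -70X^4 < 0 (assuming positive values)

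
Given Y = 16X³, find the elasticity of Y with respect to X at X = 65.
Elasticity = 3

Elasticity = (dY/dX) · (X/Y)

dY/dX = 48·X²
At X = 65: dY/dX = 202800, Y = 4394000

Elasticity = 202800 · (65 / 4394000) = 3

Interpretation: for a small percentage change in X, the percentage change in Y is approximately 3.00 times as large.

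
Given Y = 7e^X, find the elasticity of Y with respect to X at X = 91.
Elasticity = 91

Elasticity = (dY/dX) · (X/Y)

dY/dX = 7·e^X
At X = 91: dY/dX = 7·e^91, Y = 7·e^91

Elasticity = (7·e^91) · (91 / (7·e^91)) = 91

Interpretation: for a small percentage change in X, the percentage change in Y is approximately 91.00 times as large.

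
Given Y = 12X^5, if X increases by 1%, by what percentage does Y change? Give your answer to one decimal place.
5.1%

For Y = 12X^5:
If X → X(1 + 0.01)
Then Y → Y · (1 + 0.01)^5
     ≈ Y · 1.0510

Percentage change = ((1 + 0.01)^5 − 1) × 100% ≈ 5.1%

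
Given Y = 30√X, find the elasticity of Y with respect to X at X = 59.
Elasticity = 1/2

Elasticity = (dY/dX) · (X/Y)

dY/dX = 15/√X
At X = 59: dY/dX = 15·√59/59, Y = 30·√59

Elasticity = (15·√59/59) · (59 / (30·√59)) = 1/2

Interpretation: for a small percentage change in X, the percentage change in Y is approximately 0.50 times as large.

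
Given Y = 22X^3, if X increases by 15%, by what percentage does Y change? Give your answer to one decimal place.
52.1%

For Y = 22X^3:
If X → X(1 + 0.15)
Then Y → Y · (1 + 0.15)^3
     ≈ Y · 1.5209

Percentage change = ((1 + 0.15)^3 − 1) × 100% ≈ 52.1%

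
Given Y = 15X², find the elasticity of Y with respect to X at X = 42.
Elasticity = 2

Elasticity = (dY/dX) · (X/Y)

dY/dX = 30·X
At X = 42: dY/dX = 1260, Y = 26460

Elasticity = 1260 · (42 / 26460) = 2

Interpretation: for a small percentage change in X, the percentage change in Y is approximately 2.00 times as large.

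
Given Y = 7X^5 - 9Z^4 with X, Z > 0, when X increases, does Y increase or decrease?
Y increases

Taking the partial derivative:
∂Y/∂X = 35X^4

∂Y/∂X = 35X^4 > 0 (assuming positive values)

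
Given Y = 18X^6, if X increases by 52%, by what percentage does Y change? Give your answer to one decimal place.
1133.3%

For Y = 18X^6:
If X → X(1 + 0.52)
Then Y → Y · (1 + 0.52)^6
     ≈ Y · 12.3328

Percentage change = ((1 + 0.52)^6 − 1) × 100% ≈ 1133.3%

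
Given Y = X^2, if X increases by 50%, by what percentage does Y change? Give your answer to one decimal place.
125.0%

For Y = X^2:
If X → X(1 + 0.5)
Then Y → Y · (1 + 0.5)^2
     = Y · 2.2500

Percentage change = ((1 + 0.5)^2 − 1) × 100% = 125.0%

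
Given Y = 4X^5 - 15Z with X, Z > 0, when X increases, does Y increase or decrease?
Y increases

Taking the partial derivative:
∂Y/∂X = 20X^4

∂Y/∂X = 20X^4 > 0 (assuming positive values)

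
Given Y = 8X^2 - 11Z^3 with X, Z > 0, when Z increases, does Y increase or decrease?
Y decreases

Taking the partial derivative:
∂Y/∂Z = -33Z^2

∂Y/∂Z = -33Z^2 < 0 (assuming positive values)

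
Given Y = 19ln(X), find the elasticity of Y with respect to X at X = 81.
Elasticity = 1/ln(81) ≈ 0.2276

Elasticity = (dY/dX) · (X/Y)

dY/dX = 19/X
At X = 81: dY/dX = 19/81, Y = 19·ln(81)

Elasticity = (19/81) · (81 / (19·ln(81))) = 1/ln(81) ≈ 0.2276

Interpretation: for a small percentage change in X, the percentage change in Y is approximately 0.23 times as large.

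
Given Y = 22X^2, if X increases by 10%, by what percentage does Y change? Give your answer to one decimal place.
21.0%

For Y = 22X^2:
If X → X(1 + 0.1)
Then Y → Y · (1 + 0.1)^2
     = Y · 1.2100

Percentage change = ((1 + 0.1)^2 − 1) × 100% = 21.0%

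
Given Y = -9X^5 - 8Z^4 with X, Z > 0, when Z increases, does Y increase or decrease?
Y decreases

Taking the partial derivative:
∂Y/∂Z = -32Z^3

∂Y/∂Z = -32Z^3 < 0 (assuming positive values)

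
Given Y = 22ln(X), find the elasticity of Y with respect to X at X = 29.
Elasticity = 1/ln(29) ≈ 0.2970

Elasticity = (dY/dX) · (X/Y)

dY/dX = 22/X
At X = 29: dY/dX = 22/29, Y = 22·ln(29)

Elasticity = (22/29) · (29 / (22·ln(29))) = 1/ln(29) ≈ 0.2970

Interpretation: for a small percentage change in X, the percentage change in Y is approximately 0.30 times as large.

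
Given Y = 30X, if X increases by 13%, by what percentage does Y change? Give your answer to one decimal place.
13.0%

For Y = 30X:
If X → X(1 + 0.13)
Then Y → Y · (1 + 0.13)^1
     = Y · 1.1300

Percentage change = ((1 + 0.13)^1 − 1) × 100% = 13.0%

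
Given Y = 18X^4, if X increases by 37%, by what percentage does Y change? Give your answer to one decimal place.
252.3%

For Y = 18X^4:
If X → X(1 + 0.37)
Then Y → Y · (1 + 0.37)^4
     ≈ Y · 3.5228

Percentage change = ((1 + 0.37)^4 − 1) × 100% ≈ 252.3%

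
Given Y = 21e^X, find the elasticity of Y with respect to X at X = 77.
Elasticity = 77

Elasticity = (dY/dX) · (X/Y)

dY/dX = 21·e^X
At X = 77: dY/dX = 21·e^77, Y = 21·e^77

Elasticity = (21·e^77) · (77 / (21·e^77)) = 77

Interpretation: for a small percentage change in X, the percentage change in Y is approximately 77.00 times as large.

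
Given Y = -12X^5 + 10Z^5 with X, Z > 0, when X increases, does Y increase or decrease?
Y decreases

Taking the partial derivative:
∂Y/∂X = -60X^4

∂Y/∂X = -60X^4 < 0 (assuming positive values)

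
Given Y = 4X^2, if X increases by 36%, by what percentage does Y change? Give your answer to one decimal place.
85.0%

For Y = 4X^2:
If X → X(1 + 0.36)
Then Y → Y · (1 + 0.36)^2
     = Y · 1.8496

Percentage change = ((1 + 0.36)^2 − 1) × 100% ≈ 85.0%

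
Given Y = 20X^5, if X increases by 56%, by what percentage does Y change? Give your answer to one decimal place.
823.9%

For Y = 20X^5:
If X → X(1 + 0.56)
Then Y → Y · (1 + 0.56)^5
     ≈ Y · 9.2390

Percentage change = ((1 + 0.56)^5 − 1) × 100% ≈ 823.9%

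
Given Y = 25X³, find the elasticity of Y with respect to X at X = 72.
Elasticity = 3

Elasticity = (dY/dX) · (X/Y)

dY/dX = 75·X²
At X = 72: dY/dX = 388800, Y = 9331200

Elasticity = 388800 · (72 / 9331200) = 3

Interpretation: for a small percentage change in X, the percentage change in Y is approximately 3.00 times as large.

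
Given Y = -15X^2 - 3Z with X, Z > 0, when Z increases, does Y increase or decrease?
Y decreases

Taking the partial derivative:
∂Y/∂Z = -3

∂Y/∂Z = -3 < 0 (assuming positive values)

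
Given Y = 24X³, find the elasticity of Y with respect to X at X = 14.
Elasticity = 3

Elasticity = (dY/dX) · (X/Y)

dY/dX = 72·X²
At X = 14: dY/dX = 14112, Y = 65856

Elasticity = 14112 · (14 / 65856) = 3

Interpretation: for a small percentage change in X, the percentage change in Y is approximately 3.00 times as large.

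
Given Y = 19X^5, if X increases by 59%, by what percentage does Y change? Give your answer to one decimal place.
916.2%

For Y = 19X^5:
If X → X(1 + 0.59)
Then Y → Y · (1 + 0.59)^5
     ≈ Y · 10.1622

Percentage change = ((1 + 0.59)^5 − 1) × 100% ≈ 916.2%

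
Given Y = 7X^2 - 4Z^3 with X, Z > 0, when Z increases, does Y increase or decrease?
Y decreases

Taking the partial derivative:
∂Y/∂Z = -12Z^2

∂Y/∂Z = -12Z^2 < 0 (assuming positive values)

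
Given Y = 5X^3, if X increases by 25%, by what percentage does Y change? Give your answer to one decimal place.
95.3%

For Y = 5X^3:
If X → X(1 + 0.25)
Then Y → Y · (1 + 0.25)^3
     ≈ Y · 1.9531

Percentage change = ((1 + 0.25)^3 − 1) × 100% ≈ 95.3%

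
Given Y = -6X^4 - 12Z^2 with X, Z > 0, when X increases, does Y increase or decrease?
Y decreases

Taking the partial derivative:
∂Y/∂X = -24X^3

∂Y/∂X = -24X^3 < 0 (assuming positive values)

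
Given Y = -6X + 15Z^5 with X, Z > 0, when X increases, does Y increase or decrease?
Y decreases

Taking the partial derivative:
∂Y/∂X = -6

∂Y/∂X = -6 < 0 (assuming positive values)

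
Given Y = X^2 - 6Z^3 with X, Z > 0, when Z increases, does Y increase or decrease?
Y decreases

Taking the partial derivative:
∂Y/∂Z = -18Z^2

∂Y/∂Z = -18Z^2 < 0 (assuming positive values)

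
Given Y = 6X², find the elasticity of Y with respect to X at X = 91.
Elasticity = 2

Elasticity = (dY/dX) · (X/Y)

dY/dX = 12·X
At X = 91: dY/dX = 1092, Y = 49686

Elasticity = 1092 · (91 / 49686) = 2

Interpretation: for a small percentage change in X, the percentage change in Y is approximately 2.00 times as large.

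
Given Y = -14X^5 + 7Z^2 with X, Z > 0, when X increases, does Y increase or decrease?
Y decreases

Taking the partial derivative:
∂Y/∂X = -70X^4

∂Y/∂X = -70X^4 < 0 (assuming positive values)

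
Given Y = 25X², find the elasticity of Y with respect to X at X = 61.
Elasticity = 2

Elasticity = (dY/dX) · (X/Y)

dY/dX = 50·X
At X = 61: dY/dX = 3050, Y = 93025

Elasticity = 3050 · (61 / 93025) = 2

Interpretation: for a small percentage change in X, the percentage change in Y is approximately 2.00 times as large.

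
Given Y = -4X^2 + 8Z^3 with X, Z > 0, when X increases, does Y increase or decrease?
Y decreases

Taking the partial derivative:
∂Y/∂X = -8X

∂Y/∂X = -8X < 0 (assuming positive values)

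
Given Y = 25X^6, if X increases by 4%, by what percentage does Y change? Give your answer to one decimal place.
26.5%

For Y = 25X^6:
If X → X(1 + 0.04)
Then Y → Y · (1 + 0.04)^6
     ≈ Y · 1.2653

Percentage change = ((1 + 0.04)^6 − 1) × 100% ≈ 26.5%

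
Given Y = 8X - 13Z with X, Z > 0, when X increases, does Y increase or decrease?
Y increases

Taking the partial derivative:
∂Y/∂X = 8

∂Y/∂X = 8 > 0 (assuming positive values)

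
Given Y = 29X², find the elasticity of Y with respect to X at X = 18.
Elasticity = 2

Elasticity = (dY/dX) · (X/Y)

dY/dX = 58·X
At X = 18: dY/dX = 1044, Y = 9396

Elasticity = 1044 · (18 / 9396) = 2

Interpretation: for a small percentage change in X, the percentage change in Y is approximately 2.00 times as large.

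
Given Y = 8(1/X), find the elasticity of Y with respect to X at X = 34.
Elasticity = -1

Elasticity = (dY/dX) · (X/Y)

dY/dX = -8/X²
At X = 34: dY/dX = -2/289, Y = 4/17

Elasticity = (-2/289) · (34 / (4/17)) = -1

Interpretation: for a small percentage change in X, the percentage change in Y is approximately -1.00 times as large.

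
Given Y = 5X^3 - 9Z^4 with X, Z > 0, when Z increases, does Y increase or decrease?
Y decreases

Taking the partial derivative:
∂Y/∂Z = -36Z^3

∂Y/∂Z = -36Z^3 < 0 (assuming positive values)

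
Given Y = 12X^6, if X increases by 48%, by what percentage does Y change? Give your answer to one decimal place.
950.9%

For Y = 12X^6:
If X → X(1 + 0.48)
Then Y → Y · (1 + 0.48)^6
     ≈ Y · 10.5092

Percentage change = ((1 + 0.48)^6 − 1) × 100% ≈ 950.9%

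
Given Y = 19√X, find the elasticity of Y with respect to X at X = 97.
Elasticity = 1/2

Elasticity = (dY/dX) · (X/Y)

dY/dX = 19/(2·√X)
At X = 97: dY/dX = 19·√97/194, Y = 19·√97

Elasticity = (19·√97/194) · (97 / (19·√97)) = 1/2

Interpretation: for a small percentage change in X, the percentage change in Y is approximately 0.50 times as large.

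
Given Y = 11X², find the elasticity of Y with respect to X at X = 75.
Elasticity = 2

Elasticity = (dY/dX) · (X/Y)

dY/dX = 22·X
At X = 75: dY/dX = 1650, Y = 61875

Elasticity = 1650 · (75 / 61875) = 2

Interpretation: for a small percentage change in X, the percentage change in Y is approximately 2.00 times as large.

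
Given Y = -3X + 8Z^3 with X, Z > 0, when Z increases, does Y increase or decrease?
Y increases

Taking the partial derivative:
∂Y/∂Z = 24Z^2

∂Y/∂Z = 24Z^2 > 0 (assuming positive values)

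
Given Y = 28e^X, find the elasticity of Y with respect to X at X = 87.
Elasticity = 87

Elasticity = (dY/dX) · (X/Y)

dY/dX = 28·e^X
At X = 87: dY/dX = 28·e^87, Y = 28·e^87

Elasticity = (28·e^87) · (87 / (28·e^87)) = 87

Interpretation: for a small percentage change in X, the percentage change in Y is approximately 87.00 times as large.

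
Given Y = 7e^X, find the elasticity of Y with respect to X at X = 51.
Elasticity = 51

Elasticity = (dY/dX) · (X/Y)

dY/dX = 7·e^X
At X = 51: dY/dX = 7·e^51, Y = 7·e^51

Elasticity = (7·e^51) · (51 / (7·e^51)) = 51

Interpretation: for a small percentage change in X, the percentage change in Y is approximately 51.00 times as large.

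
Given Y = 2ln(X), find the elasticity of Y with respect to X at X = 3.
Elasticity = 1/ln(3) ≈ 0.9102

Elasticity = (dY/dX) · (X/Y)

dY/dX = 2/X
At X = 3: dY/dX = 2/3, Y = 2·ln(3)

Elasticity = (2/3) · (3 / (2·ln(3))) = 1/ln(3) ≈ 0.9102

Interpretation: for a small percentage change in X, the percentage change in Y is approximately 0.91 times as large.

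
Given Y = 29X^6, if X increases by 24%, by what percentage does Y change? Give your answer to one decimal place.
263.5%

For Y = 29X^6:
If X → X(1 + 0.24)
Then Y → Y · (1 + 0.24)^6
     ≈ Y · 3.6352

Percentage change = ((1 + 0.24)^6 − 1) × 100% ≈ 263.5%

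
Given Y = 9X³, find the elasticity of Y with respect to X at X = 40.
Elasticity = 3

Elasticity = (dY/dX) · (X/Y)

dY/dX = 27·X²
At X = 40: dY/dX = 43200, Y = 576000

Elasticity = 43200 · (40 / 576000) = 3

Interpretation: for a small percentage change in X, the percentage change in Y is approximately 3.00 times as large.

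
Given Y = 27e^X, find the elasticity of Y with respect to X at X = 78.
Elasticity = 78

Elasticity = (dY/dX) · (X/Y)

dY/dX = 27·e^X
At X = 78: dY/dX = 27·e^78, Y = 27·e^78

Elasticity = (27·e^78) · (78 / (27·e^78)) = 78

Interpretation: for a small percentage change in X, the percentage change in Y is approximately 78.00 times as large.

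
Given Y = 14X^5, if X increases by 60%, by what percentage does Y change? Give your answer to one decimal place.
948.6%

For Y = 14X^5:
If X → X(1 + 0.6)
Then Y → Y · (1 + 0.6)^5
     ≈ Y · 10.4858

Percentage change = ((1 + 0.6)^5 − 1) × 100% ≈ 948.6%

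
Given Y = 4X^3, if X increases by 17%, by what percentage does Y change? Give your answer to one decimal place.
60.2%

For Y = 4X^3:
If X → X(1 + 0.17)
Then Y → Y · (1 + 0.17)^3
     ≈ Y · 1.6016

Percentage change = ((1 + 0.17)^3 − 1) × 100% ≈ 60.2%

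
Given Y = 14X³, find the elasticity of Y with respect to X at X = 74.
Elasticity = 3

Elasticity = (dY/dX) · (X/Y)

dY/dX = 42·X²
At X = 74: dY/dX = 229992, Y = 5673136

Elasticity = 229992 · (74 / 5673136) = 3

Interpretation: for a small percentage change in X, the percentage change in Y is approximately 3.00 times as large.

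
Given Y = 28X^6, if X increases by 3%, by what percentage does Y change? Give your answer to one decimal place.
19.4%

For Y = 28X^6:
If X → X(1 + 0.03)
Then Y → Y · (1 + 0.03)^6
     ≈ Y · 1.1941

Percentage change = ((1 + 0.03)^6 − 1) × 100% ≈ 19.4%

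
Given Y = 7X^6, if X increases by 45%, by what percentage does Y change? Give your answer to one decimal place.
829.4%

For Y = 7X^6:
If X → X(1 + 0.45)
Then Y → Y · (1 + 0.45)^6
     ≈ Y · 9.2941

Percentage change = ((1 + 0.45)^6 − 1) × 100% ≈ 829.4%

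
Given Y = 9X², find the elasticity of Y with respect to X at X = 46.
Elasticity = 2

Elasticity = (dY/dX) · (X/Y)

dY/dX = 18·X
At X = 46: dY/dX = 828, Y = 19044

Elasticity = 828 · (46 / 19044) = 2

Interpretation: for a small percentage change in X, the percentage change in Y is approximately 2.00 times as large.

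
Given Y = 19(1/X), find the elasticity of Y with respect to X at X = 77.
Elasticity = -1

Elasticity = (dY/dX) · (X/Y)

dY/dX = -19/X²
At X = 77: dY/dX = -19/5929, Y = 19/77

Elasticity = (-19/5929) · (77 / (19/77)) = -1

Interpretation: for a small percentage change in X, the percentage change in Y is approximately -1.00 times as large.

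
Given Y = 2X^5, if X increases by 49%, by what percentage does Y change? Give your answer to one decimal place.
634.4%

For Y = 2X^5:
If X → X(1 + 0.49)
Then Y → Y · (1 + 0.49)^5
     ≈ Y · 7.3440

Percentage change = ((1 + 0.49)^5 − 1) × 100% ≈ 634.4%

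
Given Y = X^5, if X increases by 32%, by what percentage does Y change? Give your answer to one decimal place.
300.7%

For Y = X^5:
If X → X(1 + 0.32)
Then Y → Y · (1 + 0.32)^5
     ≈ Y · 4.0075

Percentage change = ((1 + 0.32)^5 − 1) × 100% ≈ 300.7%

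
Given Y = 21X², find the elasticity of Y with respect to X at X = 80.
Elasticity = 2

Elasticity = (dY/dX) · (X/Y)

dY/dX = 42·X
At X = 80: dY/dX = 3360, Y = 134400

Elasticity = 3360 · (80 / 134400) = 2

Interpretation: for a small percentage change in X, the percentage change in Y is approximately 2.00 times as large.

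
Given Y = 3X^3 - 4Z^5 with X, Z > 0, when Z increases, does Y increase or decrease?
Y decreases

Taking the partial derivative:
∂Y/∂Z = -20Z^4

∂Y/∂Z = -20Z^4 < 0 (assuming positive values)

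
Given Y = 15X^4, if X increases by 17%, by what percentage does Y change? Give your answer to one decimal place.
87.4%

For Y = 15X^4:
If X → X(1 + 0.17)
Then Y → Y · (1 + 0.17)^4
     ≈ Y · 1.8739

Percentage change = ((1 + 0.17)^4 − 1) × 100% ≈ 87.4%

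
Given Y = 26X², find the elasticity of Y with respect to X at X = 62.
Elasticity = 2

Elasticity = (dY/dX) · (X/Y)

dY/dX = 52·X
At X = 62: dY/dX = 3224, Y = 99944

Elasticity = 3224 · (62 / 99944) = 2

Interpretation: for a small percentage change in X, the percentage change in Y is approximately 2.00 times as large.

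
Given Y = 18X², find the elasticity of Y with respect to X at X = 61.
Elasticity = 2

Elasticity = (dY/dX) · (X/Y)

dY/dX = 36·X
At X = 61: dY/dX = 2196, Y = 66978

Elasticity = 2196 · (61 / 66978) = 2

Interpretation: for a small percentage change in X, the percentage change in Y is approximately 2.00 times as large.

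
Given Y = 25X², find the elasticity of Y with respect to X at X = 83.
Elasticity = 2

Elasticity = (dY/dX) · (X/Y)

dY/dX = 50·X
At X = 83: dY/dX = 4150, Y = 172225

Elasticity = 4150 · (83 / 172225) = 2

Interpretation: for a small percentage change in X, the percentage change in Y is approximately 2.00 times as large.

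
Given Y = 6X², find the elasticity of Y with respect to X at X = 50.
Elasticity = 2

Elasticity = (dY/dX) · (X/Y)

dY/dX = 12·X
At X = 50: dY/dX = 600, Y = 15000

Elasticity = 600 · (50 / 15000) = 2

Interpretation: for a small percentage change in X, the percentage change in Y is approximately 2.00 times as large.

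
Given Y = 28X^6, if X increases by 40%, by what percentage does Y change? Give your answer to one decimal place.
653.0%

For Y = 28X^6:
If X → X(1 + 0.4)
Then Y → Y · (1 + 0.4)^6
     ≈ Y · 7.5295

Percentage change = ((1 + 0.4)^6 − 1) × 100% ≈ 653.0%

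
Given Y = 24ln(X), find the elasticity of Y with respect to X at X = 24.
Elasticity = 1/ln(24) ≈ 0.3147

Elasticity = (dY/dX) · (X/Y)

dY/dX = 24/X
At X = 24: dY/dX = 1, Y = 24·ln(24)

Elasticity = 1 · (24 / (24·ln(24))) = 1/ln(24) ≈ 0.3147

Interpretation: for a small percentage change in X, the percentage change in Y is approximately 0.31 times as large.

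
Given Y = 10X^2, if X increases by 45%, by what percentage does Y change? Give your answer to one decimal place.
110.3%

For Y = 10X^2:
If X → X(1 + 0.45)
Then Y → Y · (1 + 0.45)^2
     = Y · 2.1025

Percentage change = ((1 + 0.45)^2 − 1) × 100% ≈ 110.3%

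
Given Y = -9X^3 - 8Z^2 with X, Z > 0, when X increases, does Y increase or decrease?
Y decreases

Taking the partial derivative:
∂Y/∂X = -27X^2

∂Y/∂X = -27X^2 < 0 (assuming positive values)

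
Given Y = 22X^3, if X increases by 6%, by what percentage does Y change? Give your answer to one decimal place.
19.1%

For Y = 22X^3:
If X → X(1 + 0.06)
Then Y → Y · (1 + 0.06)^3
     ≈ Y · 1.1910

Percentage change = ((1 + 0.06)^3 − 1) × 100% ≈ 19.1%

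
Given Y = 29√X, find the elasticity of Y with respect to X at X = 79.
Elasticity = 1/2

Elasticity = (dY/dX) · (X/Y)

dY/dX = 29/(2·√X)
At X = 79: dY/dX = 29·√79/158, Y = 29·√79

Elasticity = (29·√79/158) · (79 / (29·√79)) = 1/2

Interpretation: for a small percentage change in X, the percentage change in Y is approximately 0.50 times as large.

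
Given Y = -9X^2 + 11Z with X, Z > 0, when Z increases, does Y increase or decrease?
Y increases

Taking the partial derivative:
∂Y/∂Z = 11

∂Y/∂Z = 11 > 0 (assuming positive values)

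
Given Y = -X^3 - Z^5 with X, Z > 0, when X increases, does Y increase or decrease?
Y decreases

Taking the partial derivative:
∂Y/∂X = -3X^2

∂Y/∂X = -3X^2 < 0 (assuming positive values)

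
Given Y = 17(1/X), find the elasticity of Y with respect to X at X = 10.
Elasticity = -1

Elasticity = (dY/dX) · (X/Y)

dY/dX = -17/X²
At X = 10: dY/dX = -17/100, Y = 17/10

Elasticity = (-17/100) · (10 / (17/10)) = -1

Interpretation: for a small percentage change in X, the percentage change in Y is approximately -1.00 times as large.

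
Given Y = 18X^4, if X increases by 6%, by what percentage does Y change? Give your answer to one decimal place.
26.2%

For Y = 18X^4:
If X → X(1 + 0.06)
Then Y → Y · (1 + 0.06)^4
     ≈ Y · 1.2625

Percentage change = ((1 + 0.06)^4 − 1) × 100% ≈ 26.2%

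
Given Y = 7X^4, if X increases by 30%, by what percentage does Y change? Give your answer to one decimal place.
185.6%

For Y = 7X^4:
If X → X(1 + 0.3)
Then Y → Y · (1 + 0.3)^4
     = Y · 2.8561

Percentage change = ((1 + 0.3)^4 − 1) × 100% ≈ 185.6%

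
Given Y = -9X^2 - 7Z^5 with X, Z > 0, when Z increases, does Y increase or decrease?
Y decreases

Taking the partial derivative:
∂Y/∂Z = -35Z^4

∂Y/∂Z = -35Z^4 < 0 (assuming positive values)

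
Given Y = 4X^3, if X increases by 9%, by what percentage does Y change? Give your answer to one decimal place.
29.5%

For Y = 4X^3:
If X → X(1 + 0.09)
Then Y → Y · (1 + 0.09)^3
     ≈ Y · 1.2950

Percentage change = ((1 + 0.09)^3 − 1) × 100% ≈ 29.5%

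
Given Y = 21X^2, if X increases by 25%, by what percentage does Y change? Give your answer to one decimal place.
56.3%

For Y = 21X^2:
If X → X(1 + 0.25)
Then Y → Y · (1 + 0.25)^2
     = Y · 1.5625

Percentage change = ((1 + 0.25)^2 − 1) × 100% ≈ 56.3%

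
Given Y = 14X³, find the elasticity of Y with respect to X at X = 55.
Elasticity = 3

Elasticity = (dY/dX) · (X/Y)

dY/dX = 42·X²
At X = 55: dY/dX = 127050, Y = 2329250

Elasticity = 127050 · (55 / 2329250) = 3

Interpretation: for a small percentage change in X, the percentage change in Y is approximately 3.00 times as large.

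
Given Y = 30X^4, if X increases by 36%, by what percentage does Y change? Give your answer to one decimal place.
242.1%

For Y = 30X^4:
If X → X(1 + 0.36)
Then Y → Y · (1 + 0.36)^4
     ≈ Y · 3.4210

Percentage change = ((1 + 0.36)^4 − 1) × 100% ≈ 242.1%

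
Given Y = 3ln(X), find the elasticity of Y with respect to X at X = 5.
Elasticity = 1/ln(5) ≈ 0.6213

Elasticity = (dY/dX) · (X/Y)

dY/dX = 3/X
At X = 5: dY/dX = 3/5, Y = 3·ln(5)

Elasticity = (3/5) · (5 / (3·ln(5))) = 1/ln(5) ≈ 0.6213

Interpretation: for a small percentage change in X, the percentage change in Y is approximately 0.62 times as large.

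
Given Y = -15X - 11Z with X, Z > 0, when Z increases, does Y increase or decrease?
Y decreases

Taking the partial derivative:
∂Y/∂Z = -11

∂Y/∂Z = -11 < 0 (assuming positive values)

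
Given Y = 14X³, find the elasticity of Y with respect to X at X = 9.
Elasticity = 3

Elasticity = (dY/dX) · (X/Y)

dY/dX = 42·X²
At X = 9: dY/dX = 3402, Y = 10206

Elasticity = 3402 · (9 / 10206) = 3

Interpretation: for a small percentage change in X, the percentage change in Y is approximately 3.00 times as large.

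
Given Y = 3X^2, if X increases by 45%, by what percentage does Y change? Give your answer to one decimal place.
110.3%

For Y = 3X^2:
If X → X(1 + 0.45)
Then Y → Y · (1 + 0.45)^2
     = Y · 2.1025

Percentage change = ((1 + 0.45)^2 − 1) × 100% ≈ 110.3%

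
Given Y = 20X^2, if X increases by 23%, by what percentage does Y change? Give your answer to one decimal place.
51.3%

For Y = 20X^2:
If X → X(1 + 0.23)
Then Y → Y · (1 + 0.23)^2
     = Y · 1.5129

Percentage change = ((1 + 0.23)^2 − 1) × 100% ≈ 51.3%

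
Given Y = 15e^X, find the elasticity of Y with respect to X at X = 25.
Elasticity = 25

Elasticity = (dY/dX) · (X/Y)

dY/dX = 15·e^X
At X = 25: dY/dX = 15·e^25, Y = 15·e^25

Elasticity = (15·e^25) · (25 / (15·e^25)) = 25

Interpretation: for a small percentage change in X, the percentage change in Y is approximately 25.00 times as large.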